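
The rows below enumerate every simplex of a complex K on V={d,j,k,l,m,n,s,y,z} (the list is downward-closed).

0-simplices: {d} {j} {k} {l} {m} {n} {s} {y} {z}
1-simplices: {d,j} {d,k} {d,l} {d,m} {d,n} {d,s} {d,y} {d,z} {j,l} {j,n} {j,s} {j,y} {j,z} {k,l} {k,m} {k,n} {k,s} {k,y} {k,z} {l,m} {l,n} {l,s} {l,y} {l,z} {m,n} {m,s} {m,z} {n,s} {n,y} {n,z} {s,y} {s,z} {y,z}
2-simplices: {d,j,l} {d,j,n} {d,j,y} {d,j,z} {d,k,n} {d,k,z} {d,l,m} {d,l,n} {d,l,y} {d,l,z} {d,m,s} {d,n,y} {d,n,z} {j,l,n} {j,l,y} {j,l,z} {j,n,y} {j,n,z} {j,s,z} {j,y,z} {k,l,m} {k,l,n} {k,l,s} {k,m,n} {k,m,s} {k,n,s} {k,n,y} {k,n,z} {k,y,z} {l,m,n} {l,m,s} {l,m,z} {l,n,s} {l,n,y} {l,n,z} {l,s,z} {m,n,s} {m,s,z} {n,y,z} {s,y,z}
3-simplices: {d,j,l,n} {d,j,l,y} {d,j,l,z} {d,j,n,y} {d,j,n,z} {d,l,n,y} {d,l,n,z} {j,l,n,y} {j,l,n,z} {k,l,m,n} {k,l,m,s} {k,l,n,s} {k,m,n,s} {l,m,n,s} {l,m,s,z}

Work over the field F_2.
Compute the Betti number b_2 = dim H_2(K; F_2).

n_0=9 n_1=33 n_2=40 n_3=15  [Z2]
∂1: piv[dj,dk,dl,dm,dn,ds,dy,dz] rk=8  ker:jl,jn,js,jy,jz,kl,km,kn,ks,ky,kz,lm,ln,ls,ly,lz,mn,ms,mz,ns,ny,nz,sy,sz,yz
∂2: piv[djl,djn,djy,djz,dkn,dkz,dlm,dln,dly,dlz,dms,dny,dnz,jsz,jyz,klm,kln,kls,kmn,kms,kns,kny,lmz,lsz,syz] rk=25  ker:jln,jly,jlz,jny,jnz,knz,kyz,lmn,lms,lns,lny,lnz,mns,msz,nyz
∂3: piv[djln,djly,djlz,djny,djnz,dlny,dlnz,klmn,klms,klns,kmns,lmsz] rk=12  ker:jlny,jlnz,lmns
b_2=(40−25)−12=3

b_2=3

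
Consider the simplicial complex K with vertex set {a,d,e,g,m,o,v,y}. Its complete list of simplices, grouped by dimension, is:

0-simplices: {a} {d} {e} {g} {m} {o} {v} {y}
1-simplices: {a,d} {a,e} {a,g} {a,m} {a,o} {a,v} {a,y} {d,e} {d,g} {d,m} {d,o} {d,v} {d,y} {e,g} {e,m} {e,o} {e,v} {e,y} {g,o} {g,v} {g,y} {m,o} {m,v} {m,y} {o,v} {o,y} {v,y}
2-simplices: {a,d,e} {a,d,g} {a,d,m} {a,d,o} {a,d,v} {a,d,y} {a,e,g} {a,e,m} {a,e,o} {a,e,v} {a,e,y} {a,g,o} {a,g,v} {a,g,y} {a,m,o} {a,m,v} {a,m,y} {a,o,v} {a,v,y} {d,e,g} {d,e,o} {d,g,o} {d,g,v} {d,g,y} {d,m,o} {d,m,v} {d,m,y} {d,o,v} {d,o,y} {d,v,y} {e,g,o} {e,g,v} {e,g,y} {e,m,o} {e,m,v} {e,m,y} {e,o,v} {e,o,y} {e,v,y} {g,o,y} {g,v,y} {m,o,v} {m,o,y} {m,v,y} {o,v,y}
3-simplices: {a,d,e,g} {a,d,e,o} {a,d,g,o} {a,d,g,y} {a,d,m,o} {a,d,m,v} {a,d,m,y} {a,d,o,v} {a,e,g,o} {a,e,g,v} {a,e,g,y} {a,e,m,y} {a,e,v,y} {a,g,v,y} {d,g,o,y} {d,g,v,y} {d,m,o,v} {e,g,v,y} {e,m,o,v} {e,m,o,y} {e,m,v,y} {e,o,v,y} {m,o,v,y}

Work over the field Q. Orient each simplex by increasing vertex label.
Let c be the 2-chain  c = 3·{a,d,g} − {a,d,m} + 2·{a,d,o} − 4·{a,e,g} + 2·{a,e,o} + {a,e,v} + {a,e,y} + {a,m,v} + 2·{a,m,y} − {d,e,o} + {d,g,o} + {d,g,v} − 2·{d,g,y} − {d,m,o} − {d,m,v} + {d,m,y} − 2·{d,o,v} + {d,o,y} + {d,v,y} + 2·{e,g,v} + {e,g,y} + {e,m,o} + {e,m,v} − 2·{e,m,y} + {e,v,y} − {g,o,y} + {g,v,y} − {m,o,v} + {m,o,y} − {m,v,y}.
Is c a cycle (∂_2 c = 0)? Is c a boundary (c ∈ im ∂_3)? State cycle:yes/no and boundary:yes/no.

cycle:no boundary:no

n_0=8 n_1=27 n_2=45 n_3=23  [Q]
∂1: piv[ad,ae,ag,am,ao,av,ay] rk=7  ker:de,dg,dm,do,dv,dy,eg,em,eo,ev,ey,go,gv,gy,mo,mv,my,ov,oy,vy
∂2: piv[ade,adg,adm,ado,adv,ady,aeg,aem,aeo,aev,aey,ago,agv,agy,amo,amv,amy,aov,avy,doy] rk=20  ker:deg,deo,dgo,dgv,dgy,dmo,dmv,dmy,dov,dvy,ego,egv,egy,emo,emv,emy,eov,eoy,evy,goy,gvy,mov,moy,mvy,ovy
∂3: piv[adeg,adeo,adgo,adgy,admo,admv,admy,adov,aego,aegv,aegy,aemy,aevy,agvy,dgoy,dgvy,dmov,emov,emoy,emvy,eovy] rk=21  ker:egvy,movy
∂2c = 4·{a,d} + {a,g} + 4·{a,m} − 4·{a,o} − 2·{a,v} − 3·{a,y} − {d,e} + 3·{d,g} − 2·{d,m} + 2·{d,o} + 3·{d,v} − {d,y} − {e,g} − {e,v} + {e,y} + 4·{g,v} − {g,y} + {m,v} + {m,y} − 3·{o,v} + {o,y} + 2·{v,y}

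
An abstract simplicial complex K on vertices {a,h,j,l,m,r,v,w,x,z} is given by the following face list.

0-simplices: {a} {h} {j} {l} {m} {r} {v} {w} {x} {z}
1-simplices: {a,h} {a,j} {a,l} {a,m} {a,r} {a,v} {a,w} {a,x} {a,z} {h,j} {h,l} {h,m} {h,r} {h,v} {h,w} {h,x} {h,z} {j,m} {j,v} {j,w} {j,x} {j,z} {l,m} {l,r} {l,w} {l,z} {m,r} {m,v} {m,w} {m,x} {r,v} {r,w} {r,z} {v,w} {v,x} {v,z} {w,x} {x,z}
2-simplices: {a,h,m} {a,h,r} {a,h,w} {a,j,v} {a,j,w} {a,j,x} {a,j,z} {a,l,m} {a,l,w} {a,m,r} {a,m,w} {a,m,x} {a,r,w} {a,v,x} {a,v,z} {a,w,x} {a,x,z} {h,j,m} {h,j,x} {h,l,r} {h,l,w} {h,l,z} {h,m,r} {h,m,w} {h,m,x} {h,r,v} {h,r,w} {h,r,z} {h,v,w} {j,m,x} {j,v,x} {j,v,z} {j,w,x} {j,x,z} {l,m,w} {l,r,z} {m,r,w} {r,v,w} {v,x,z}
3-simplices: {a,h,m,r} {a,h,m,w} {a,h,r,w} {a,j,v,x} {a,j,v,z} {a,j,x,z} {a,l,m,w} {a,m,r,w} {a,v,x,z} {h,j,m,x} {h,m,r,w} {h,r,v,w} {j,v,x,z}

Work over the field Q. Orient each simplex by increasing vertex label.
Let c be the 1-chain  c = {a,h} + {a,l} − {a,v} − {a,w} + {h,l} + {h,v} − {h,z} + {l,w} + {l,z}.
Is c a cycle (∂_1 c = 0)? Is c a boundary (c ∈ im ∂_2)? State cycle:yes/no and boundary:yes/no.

n_0=10 n_1=38 n_2=39 n_3=13  [Q]
∂1: piv[ah,aj,al,am,ar,av,aw,ax,az] rk=9  ker:hj,hl,hm,hr,hv,hw,hx,hz,jm,jv,jw,jx,jz,lm,lr,lw,lz,mr,mv,mw,mx,rv,rw,rz,vw,vx,vz,wx,xz
∂2: piv[ahm,ahr,ahw,ajv,ajw,ajx,ajz,alm,alw,amr,amw,amx,arw,avx,avz,awx,axz,hjm,hjx,hlr,hlw,hlz,hmx,hrv,hrz,hvw] rk=26  ker:hmr,hmw,hrw,jmx,jvx,jvz,jwx,jxz,lmw,lrz,mrw,rvw,vxz
∂3: piv[ahmr,ahmw,ahrw,ajvx,ajvz,ajxz,almw,amrw,avxz,hjmx,hrvw] rk=11  ker:hmrw,jvxz
∂1c = 0
c vs im∂2: residual ≠ 0 ⇒ not boundary

cycle:yes boundary:no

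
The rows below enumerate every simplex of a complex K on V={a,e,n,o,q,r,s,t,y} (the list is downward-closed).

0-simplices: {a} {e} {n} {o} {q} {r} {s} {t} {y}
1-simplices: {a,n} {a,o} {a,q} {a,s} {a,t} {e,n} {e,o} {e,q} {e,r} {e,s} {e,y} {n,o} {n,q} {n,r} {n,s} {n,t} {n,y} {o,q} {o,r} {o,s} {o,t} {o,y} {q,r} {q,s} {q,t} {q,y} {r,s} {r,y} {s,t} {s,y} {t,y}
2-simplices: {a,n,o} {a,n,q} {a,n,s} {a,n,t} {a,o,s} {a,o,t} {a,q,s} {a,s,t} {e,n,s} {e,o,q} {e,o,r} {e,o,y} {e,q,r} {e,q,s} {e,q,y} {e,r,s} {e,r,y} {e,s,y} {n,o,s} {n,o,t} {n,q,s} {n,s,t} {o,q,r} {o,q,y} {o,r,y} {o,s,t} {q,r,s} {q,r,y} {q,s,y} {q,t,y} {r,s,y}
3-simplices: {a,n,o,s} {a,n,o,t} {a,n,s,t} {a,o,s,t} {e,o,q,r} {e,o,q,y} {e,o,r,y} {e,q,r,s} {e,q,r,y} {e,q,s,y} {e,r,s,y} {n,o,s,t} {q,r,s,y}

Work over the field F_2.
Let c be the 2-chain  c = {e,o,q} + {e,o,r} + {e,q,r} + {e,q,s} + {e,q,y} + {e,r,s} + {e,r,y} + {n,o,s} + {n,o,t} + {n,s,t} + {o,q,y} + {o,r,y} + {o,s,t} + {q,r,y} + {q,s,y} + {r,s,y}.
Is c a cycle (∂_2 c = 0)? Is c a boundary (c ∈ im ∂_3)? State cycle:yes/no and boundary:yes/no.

n_0=9 n_1=31 n_2=31 n_3=13  [Z2]
∂1: piv[an,ao,aq,as,at,en,er,ey] rk=8  ker:eo,eq,es,no,nq,nr,ns,nt,ny,oq,or,os,ot,oy,qr,qs,qt,qy,rs,ry,st,sy,ty
∂2: piv[ano,anq,ans,ant,aos,aot,aqs,ast,ens,eoq,eor,eoy,eqr,eqs,eqy,ers,ery,esy,qty] rk=19  ker:nos,not,nqs,nst,oqr,oqy,ory,ost,qrs,qry,qsy,rsy
∂3: piv[anos,anot,anst,aost,eoqr,eoqy,eory,eqrs,eqry,eqsy,ersy] rk=11  ker:nost,qrsy
∂2c = 0
c vs im∂3: reduces to 0 ⇒ boundary

cycle:yes boundary:yes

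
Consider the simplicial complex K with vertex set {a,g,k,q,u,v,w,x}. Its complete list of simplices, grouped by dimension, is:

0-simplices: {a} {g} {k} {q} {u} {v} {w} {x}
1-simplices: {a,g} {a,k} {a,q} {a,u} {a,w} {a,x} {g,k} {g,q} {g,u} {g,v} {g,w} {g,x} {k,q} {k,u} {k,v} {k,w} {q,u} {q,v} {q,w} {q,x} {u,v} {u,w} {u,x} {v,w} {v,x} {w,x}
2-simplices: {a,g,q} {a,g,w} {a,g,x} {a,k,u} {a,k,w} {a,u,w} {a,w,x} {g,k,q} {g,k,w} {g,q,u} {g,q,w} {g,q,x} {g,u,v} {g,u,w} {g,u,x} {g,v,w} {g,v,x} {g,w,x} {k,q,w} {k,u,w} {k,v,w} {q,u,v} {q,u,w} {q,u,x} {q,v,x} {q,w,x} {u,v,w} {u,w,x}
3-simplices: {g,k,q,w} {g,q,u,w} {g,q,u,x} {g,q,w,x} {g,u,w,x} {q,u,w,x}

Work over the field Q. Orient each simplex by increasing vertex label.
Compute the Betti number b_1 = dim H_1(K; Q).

b_1=0

n_0=8 n_1=26 n_2=28 n_3=6  [Q]
∂1: piv[ag,ak,aq,au,aw,ax,gv] rk=7  ker:gk,gq,gu,gw,gx,kq,ku,kv,kw,qu,qv,qw,qx,uv,uw,ux,vw,vx,wx
∂2: piv[agq,agw,agx,aku,akw,auw,awx,gkq,gkw,gqu,gqw,gqx,guv,guw,gux,gvw,gvx,kvw,quv] rk=19  ker:gwx,kqw,kuw,quw,qux,qvx,qwx,uvw,uwx
∂3: piv[gkqw,gquw,gqux,gqwx,guwx] rk=5  ker:quwx
b_1=(26−7)−19=0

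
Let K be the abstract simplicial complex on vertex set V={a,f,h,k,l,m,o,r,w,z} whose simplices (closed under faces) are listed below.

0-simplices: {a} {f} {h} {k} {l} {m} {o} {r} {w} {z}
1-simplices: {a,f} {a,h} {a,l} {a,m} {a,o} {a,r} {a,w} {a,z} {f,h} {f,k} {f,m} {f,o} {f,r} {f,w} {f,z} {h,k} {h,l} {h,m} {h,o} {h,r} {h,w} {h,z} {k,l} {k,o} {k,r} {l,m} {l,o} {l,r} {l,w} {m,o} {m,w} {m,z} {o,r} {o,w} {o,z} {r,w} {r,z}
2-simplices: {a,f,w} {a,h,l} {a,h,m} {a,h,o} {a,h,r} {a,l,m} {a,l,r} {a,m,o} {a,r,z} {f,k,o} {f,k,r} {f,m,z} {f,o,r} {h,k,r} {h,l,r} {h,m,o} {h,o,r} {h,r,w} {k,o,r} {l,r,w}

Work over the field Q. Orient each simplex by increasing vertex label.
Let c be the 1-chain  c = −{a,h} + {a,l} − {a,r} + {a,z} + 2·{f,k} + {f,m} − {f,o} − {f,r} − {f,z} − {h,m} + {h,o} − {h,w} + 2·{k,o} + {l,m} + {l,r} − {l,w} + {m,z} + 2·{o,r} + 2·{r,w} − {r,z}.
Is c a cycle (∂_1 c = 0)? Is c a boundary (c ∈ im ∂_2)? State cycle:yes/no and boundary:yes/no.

cycle:yes boundary:yes

n_0=10 n_1=37 n_2=20  [Q]
∂1: piv[af,ah,al,am,ao,ar,aw,az,fk] rk=9  ker:fh,fm,fo,fr,fw,fz,hk,hl,hm,ho,hr,hw,hz,kl,ko,kr,lm,lo,lr,lw,mo,mw,mz,or,ow,oz,rw,rz
∂2: piv[afw,ahl,ahm,aho,ahr,alm,alr,amo,arz,fko,fkr,fmz,for,hkr,hor,hrw,lrw] rk=17  ker:hlr,hmo,kor
∂1c = 0
c vs im∂2: reduces to 0 ⇒ boundary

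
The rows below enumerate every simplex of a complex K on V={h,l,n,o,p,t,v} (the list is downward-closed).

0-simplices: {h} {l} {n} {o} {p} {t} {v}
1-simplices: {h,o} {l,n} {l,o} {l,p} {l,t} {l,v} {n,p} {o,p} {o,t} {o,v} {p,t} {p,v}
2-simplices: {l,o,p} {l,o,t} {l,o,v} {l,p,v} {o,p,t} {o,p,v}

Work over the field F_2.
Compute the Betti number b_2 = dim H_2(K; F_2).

b_2=1

n_0=7 n_1=12 n_2=6  [Z2]
∂1: piv[ho,ln,lo,lp,lt,lv] rk=6  ker:np,op,ot,ov,pt,pv
∂2: piv[lop,lot,lov,lpv,opt] rk=5  ker:opv
b_2=(6−5)−0=1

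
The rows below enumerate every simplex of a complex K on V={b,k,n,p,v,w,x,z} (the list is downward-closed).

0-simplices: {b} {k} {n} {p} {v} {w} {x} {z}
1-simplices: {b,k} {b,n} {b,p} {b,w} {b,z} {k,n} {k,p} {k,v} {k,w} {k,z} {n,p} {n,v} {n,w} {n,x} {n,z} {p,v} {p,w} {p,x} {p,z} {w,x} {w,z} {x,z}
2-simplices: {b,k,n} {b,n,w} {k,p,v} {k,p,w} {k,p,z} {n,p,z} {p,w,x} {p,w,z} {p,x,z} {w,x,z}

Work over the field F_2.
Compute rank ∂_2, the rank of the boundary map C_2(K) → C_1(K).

rank∂_2=9

n_0=8 n_1=22 n_2=10  [Z2]
∂1: piv[bk,bn,bp,bw,bz,kv,nx] rk=7  ker:kn,kp,kw,kz,np,nv,nw,nz,pv,pw,px,pz,wx,wz,xz
∂2: piv[bkn,bnw,kpv,kpw,kpz,npz,pwx,pwz,pxz] rk=9  ker:wxz
rk∂_2=9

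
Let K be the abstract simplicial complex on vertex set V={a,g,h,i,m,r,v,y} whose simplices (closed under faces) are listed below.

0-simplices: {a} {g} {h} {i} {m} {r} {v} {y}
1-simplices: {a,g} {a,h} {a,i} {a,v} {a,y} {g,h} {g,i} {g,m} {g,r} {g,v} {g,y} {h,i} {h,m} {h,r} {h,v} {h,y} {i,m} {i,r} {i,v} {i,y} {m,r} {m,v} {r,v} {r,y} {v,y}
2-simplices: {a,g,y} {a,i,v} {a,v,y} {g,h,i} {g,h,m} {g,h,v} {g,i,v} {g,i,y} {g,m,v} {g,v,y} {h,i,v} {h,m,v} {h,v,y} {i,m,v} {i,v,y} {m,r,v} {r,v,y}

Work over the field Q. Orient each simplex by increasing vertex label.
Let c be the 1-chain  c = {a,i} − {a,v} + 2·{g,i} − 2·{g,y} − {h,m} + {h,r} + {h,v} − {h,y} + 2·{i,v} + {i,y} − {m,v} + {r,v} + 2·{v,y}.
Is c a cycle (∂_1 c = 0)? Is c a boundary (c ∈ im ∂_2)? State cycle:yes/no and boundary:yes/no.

cycle:yes boundary:no

n_0=8 n_1=25 n_2=17  [Q]
∂1: piv[ag,ah,ai,av,ay,gm,gr] rk=7  ker:gh,gi,gv,gy,hi,hm,hr,hv,hy,im,ir,iv,iy,mr,mv,rv,ry,vy
∂2: piv[agy,aiv,avy,ghi,ghm,ghv,giv,giy,gmv,gvy,hvy,imv,mrv,rvy] rk=14  ker:hiv,hmv,ivy
∂1c = 0
c vs im∂2: residual ≠ 0 ⇒ not boundary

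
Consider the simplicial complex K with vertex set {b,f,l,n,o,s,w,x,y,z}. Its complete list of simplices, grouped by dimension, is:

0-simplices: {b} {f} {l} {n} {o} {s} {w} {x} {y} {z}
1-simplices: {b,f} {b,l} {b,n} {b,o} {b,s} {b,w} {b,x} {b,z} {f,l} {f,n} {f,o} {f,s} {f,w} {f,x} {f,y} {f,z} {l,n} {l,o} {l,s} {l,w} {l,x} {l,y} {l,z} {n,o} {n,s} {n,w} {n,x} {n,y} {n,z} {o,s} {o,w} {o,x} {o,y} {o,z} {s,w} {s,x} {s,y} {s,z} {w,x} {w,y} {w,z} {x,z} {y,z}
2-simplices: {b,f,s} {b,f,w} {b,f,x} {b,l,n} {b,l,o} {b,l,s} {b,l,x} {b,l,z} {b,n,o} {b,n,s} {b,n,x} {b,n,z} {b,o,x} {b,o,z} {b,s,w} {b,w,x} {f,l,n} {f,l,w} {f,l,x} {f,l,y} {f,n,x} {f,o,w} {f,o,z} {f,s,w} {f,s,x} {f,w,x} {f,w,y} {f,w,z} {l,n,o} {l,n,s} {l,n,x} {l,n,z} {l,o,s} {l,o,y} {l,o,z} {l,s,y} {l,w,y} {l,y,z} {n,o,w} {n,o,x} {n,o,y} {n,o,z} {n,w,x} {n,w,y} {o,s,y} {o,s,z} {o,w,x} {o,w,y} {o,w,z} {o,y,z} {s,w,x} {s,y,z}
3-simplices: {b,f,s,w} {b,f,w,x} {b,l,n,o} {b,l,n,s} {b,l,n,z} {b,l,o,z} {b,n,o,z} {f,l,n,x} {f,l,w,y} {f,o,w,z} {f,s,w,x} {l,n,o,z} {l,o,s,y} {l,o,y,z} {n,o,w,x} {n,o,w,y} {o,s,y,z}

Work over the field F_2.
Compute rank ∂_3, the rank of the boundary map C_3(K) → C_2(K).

n_0=10 n_1=43 n_2=52 n_3=17  [Z2]
∂1: piv[bf,bl,bn,bo,bs,bw,bx,bz,fy] rk=9  ker:fl,fn,fo,fs,fw,fx,fz,ln,lo,ls,lw,lx,ly,lz,no,ns,nw,nx,ny,nz,os,ow,ox,oy,oz,sw,sx,sy,sz,wx,wy,wz,xz,yz
∂2: piv[bfs,bfw,bfx,bln,blo,bls,blx,blz,bno,bns,bnx,bnz,box,boz,bsw,bwx,fln,flw,flx,fly,fow,foz,fsx,fwy,fwz,los,loy,lsy,lyz,now,noy,nwx,osz] rk=33  ker:fnx,fsw,fwx,lno,lns,lnx,lnz,loz,lwy,nox,noz,nwy,osy,owx,owy,owz,oyz,swx,syz
∂3: piv[bfsw,bfwx,blno,blns,blnz,bloz,bnoz,flnx,flwy,fowz,fswx,losy,loyz,nowx,nowy,osyz] rk=16  ker:lnoz
rk∂_3=16

rank∂_3=16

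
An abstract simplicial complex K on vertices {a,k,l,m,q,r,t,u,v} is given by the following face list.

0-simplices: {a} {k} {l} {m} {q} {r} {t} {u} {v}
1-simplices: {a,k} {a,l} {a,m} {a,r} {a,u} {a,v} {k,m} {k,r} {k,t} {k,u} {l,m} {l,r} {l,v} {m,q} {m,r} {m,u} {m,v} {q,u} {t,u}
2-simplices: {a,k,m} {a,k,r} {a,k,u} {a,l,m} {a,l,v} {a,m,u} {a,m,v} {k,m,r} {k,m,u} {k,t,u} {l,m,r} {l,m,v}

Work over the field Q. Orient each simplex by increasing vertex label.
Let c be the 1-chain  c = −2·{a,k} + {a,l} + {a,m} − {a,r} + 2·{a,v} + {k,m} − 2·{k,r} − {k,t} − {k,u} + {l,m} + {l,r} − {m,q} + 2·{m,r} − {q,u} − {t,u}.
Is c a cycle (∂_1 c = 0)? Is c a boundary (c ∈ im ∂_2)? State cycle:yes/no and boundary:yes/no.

n_0=9 n_1=19 n_2=12  [Q]
∂1: piv[ak,al,am,ar,au,av,kt,mq] rk=8  ker:km,kr,ku,lm,lr,lv,mr,mu,mv,qu,tu
∂2: piv[akm,akr,aku,alm,alv,amu,amv,kmr,ktu,lmr] rk=10  ker:kmu,lmv
∂1c = −{a} + {k} − {l} + 2·{m} − 3·{u} + 2·{v}

cycle:no boundary:no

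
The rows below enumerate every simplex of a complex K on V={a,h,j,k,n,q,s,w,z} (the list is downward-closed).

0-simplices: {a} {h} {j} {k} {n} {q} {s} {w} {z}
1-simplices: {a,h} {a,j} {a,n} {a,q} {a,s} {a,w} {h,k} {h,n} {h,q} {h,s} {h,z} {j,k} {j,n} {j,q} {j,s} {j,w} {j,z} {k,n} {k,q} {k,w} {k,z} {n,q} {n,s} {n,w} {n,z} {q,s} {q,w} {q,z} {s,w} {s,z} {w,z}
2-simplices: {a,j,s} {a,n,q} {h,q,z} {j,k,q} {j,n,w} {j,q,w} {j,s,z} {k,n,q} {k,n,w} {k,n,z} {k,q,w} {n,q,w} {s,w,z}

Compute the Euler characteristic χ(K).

χ(K)=-9

n_0=9 n_1=31 n_2=13
χ=+9−31+13=-9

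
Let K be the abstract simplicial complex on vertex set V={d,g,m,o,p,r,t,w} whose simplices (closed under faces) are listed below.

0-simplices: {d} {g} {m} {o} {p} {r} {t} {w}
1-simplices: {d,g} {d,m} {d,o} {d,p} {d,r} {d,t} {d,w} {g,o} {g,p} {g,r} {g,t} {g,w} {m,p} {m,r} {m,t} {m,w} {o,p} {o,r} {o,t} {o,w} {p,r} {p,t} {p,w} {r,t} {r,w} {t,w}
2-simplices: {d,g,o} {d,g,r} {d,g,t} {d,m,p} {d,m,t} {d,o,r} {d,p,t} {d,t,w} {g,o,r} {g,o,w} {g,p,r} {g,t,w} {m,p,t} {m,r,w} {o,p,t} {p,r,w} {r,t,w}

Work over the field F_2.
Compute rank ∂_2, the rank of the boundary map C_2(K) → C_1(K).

rank∂_2=15

n_0=8 n_1=26 n_2=17  [Z2]
∂1: piv[dg,dm,do,dp,dr,dt,dw] rk=7  ker:go,gp,gr,gt,gw,mp,mr,mt,mw,op,or,ot,ow,pr,pt,pw,rt,rw,tw
∂2: piv[dgo,dgr,dgt,dmp,dmt,dor,dpt,dtw,gow,gpr,gtw,mrw,opt,prw,rtw] rk=15  ker:gor,mpt
rk∂_2=15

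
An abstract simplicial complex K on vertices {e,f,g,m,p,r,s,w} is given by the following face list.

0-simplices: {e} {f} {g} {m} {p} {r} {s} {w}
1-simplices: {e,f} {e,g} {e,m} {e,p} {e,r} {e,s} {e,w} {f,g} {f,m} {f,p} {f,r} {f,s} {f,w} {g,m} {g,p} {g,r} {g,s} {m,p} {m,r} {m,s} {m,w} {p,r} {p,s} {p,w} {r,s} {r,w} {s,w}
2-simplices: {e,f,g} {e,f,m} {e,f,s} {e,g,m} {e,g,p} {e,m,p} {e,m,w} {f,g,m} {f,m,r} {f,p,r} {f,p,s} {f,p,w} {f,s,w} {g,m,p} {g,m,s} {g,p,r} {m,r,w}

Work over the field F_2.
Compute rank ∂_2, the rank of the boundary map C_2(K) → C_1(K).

n_0=8 n_1=27 n_2=17  [Z2]
∂1: piv[ef,eg,em,ep,er,es,ew] rk=7  ker:fg,fm,fp,fr,fs,fw,gm,gp,gr,gs,mp,mr,ms,mw,pr,ps,pw,rs,rw,sw
∂2: piv[efg,efm,efs,egm,egp,emp,emw,fmr,fpr,fps,fpw,fsw,gms,gpr,mrw] rk=15  ker:fgm,gmp
rk∂_2=15

rank∂_2=15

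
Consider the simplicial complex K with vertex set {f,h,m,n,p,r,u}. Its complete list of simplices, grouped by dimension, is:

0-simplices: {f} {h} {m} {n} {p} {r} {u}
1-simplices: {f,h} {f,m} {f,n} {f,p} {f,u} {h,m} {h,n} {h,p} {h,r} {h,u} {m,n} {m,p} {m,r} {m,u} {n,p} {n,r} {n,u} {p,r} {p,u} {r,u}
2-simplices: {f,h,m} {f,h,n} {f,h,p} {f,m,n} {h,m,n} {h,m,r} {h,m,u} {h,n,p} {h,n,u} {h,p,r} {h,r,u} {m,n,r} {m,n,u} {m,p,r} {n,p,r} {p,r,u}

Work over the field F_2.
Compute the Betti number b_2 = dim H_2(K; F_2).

b_2=3

n_0=7 n_1=20 n_2=16  [Z2]
∂1: piv[fh,fm,fn,fp,fu,hr] rk=6  ker:hm,hn,hp,hu,mn,mp,mr,mu,np,nr,nu,pr,pu,ru
∂2: piv[fhm,fhn,fhp,fmn,hmr,hmu,hnp,hnu,hpr,hru,mnr,mpr,pru] rk=13  ker:hmn,mnu,npr
b_2=(16−13)−0=3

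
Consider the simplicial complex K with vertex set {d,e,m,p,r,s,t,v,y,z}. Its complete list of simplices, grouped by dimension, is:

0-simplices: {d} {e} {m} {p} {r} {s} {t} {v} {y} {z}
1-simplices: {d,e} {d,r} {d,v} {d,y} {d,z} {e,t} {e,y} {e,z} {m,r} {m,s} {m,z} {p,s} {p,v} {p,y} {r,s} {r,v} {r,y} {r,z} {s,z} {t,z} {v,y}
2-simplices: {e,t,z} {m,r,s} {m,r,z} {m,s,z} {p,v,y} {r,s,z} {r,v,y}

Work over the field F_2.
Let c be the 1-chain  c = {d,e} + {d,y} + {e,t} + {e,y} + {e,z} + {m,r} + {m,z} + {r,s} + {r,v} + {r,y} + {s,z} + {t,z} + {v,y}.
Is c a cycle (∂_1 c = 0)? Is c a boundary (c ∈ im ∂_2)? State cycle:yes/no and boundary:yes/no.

n_0=10 n_1=21 n_2=7  [Z2]
∂1: piv[de,dr,dv,dy,dz,et,mr,ms,ps] rk=9  ker:ey,ez,mz,pv,py,rs,rv,ry,rz,sz,tz,vy
∂2: piv[etz,mrs,mrz,msz,pvy,rvy] rk=6  ker:rsz
∂1c = 0
c vs im∂2: residual ≠ 0 ⇒ not boundary

cycle:yes boundary:no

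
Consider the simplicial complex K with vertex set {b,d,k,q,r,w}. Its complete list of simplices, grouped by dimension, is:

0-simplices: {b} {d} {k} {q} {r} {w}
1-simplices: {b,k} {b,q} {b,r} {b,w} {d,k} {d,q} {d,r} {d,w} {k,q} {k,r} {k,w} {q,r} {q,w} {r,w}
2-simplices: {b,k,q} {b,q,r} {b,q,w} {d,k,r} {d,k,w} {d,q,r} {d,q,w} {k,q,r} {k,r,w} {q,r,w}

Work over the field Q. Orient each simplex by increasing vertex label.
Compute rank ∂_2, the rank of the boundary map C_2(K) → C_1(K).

n_0=6 n_1=14 n_2=10  [Q]
∂1: piv[bk,bq,br,bw,dk] rk=5  ker:dq,dr,dw,kq,kr,kw,qr,qw,rw
∂2: piv[bkq,bqr,bqw,dkr,dkw,dqr,dqw,kqr,krw] rk=9  ker:qrw
rk∂_2=9

rank∂_2=9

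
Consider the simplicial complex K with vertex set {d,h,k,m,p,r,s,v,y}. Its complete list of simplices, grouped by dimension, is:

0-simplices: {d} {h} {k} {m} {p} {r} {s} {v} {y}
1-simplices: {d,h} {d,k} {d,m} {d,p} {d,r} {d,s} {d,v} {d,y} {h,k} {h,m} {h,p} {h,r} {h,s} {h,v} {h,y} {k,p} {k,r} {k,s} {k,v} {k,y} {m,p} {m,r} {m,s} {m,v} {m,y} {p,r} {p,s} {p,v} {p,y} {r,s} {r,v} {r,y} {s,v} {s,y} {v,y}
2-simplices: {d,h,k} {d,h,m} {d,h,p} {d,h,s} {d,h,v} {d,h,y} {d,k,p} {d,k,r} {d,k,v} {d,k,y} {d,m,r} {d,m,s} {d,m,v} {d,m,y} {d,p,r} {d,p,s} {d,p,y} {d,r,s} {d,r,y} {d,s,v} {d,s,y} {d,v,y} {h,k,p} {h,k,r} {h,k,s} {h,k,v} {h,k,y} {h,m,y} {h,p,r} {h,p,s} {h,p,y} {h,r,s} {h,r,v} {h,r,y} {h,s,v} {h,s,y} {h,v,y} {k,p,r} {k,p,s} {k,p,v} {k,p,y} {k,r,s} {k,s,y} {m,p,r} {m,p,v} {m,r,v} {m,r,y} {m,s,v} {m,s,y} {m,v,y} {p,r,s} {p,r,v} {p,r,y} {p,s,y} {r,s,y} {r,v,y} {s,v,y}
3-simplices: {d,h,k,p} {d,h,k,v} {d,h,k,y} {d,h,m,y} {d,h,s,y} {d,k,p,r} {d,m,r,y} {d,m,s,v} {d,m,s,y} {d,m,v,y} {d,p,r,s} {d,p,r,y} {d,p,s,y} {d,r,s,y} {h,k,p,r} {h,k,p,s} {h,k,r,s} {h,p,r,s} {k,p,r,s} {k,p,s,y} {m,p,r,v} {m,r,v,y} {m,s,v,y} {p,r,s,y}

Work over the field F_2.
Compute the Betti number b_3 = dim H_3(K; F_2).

n_0=9 n_1=35 n_2=57 n_3=24  [Z2]
∂1: piv[dh,dk,dm,dp,dr,ds,dv,dy] rk=8  ker:hk,hm,hp,hr,hs,hv,hy,kp,kr,ks,kv,ky,mp,mr,ms,mv,my,pr,ps,pv,py,rs,rv,ry,sv,sy,vy
∂2: piv[dhk,dhm,dhp,dhs,dhv,dhy,dkp,dkr,dkv,dky,dmr,dms,dmv,dmy,dpr,dps,dpy,drs,dry,dsv,dsy,dvy,hkr,hks,hrv,kpv,mpr] rk=27  ker:hkp,hkv,hky,hmy,hpr,hps,hpy,hrs,hry,hsv,hsy,hvy,kpr,kps,kpy,krs,ksy,mpv,mrv,mry,msv,msy,mvy,prs,prv,pry,psy,rsy,rvy,svy
∂3: piv[dhkp,dhkv,dhky,dhmy,dhsy,dkpr,dmry,dmsv,dmsy,dmvy,dprs,dpry,dpsy,drsy,hkpr,hkps,hkrs,hprs,kpsy,mprv,mrvy,msvy] rk=22  ker:kprs,prsy
b_3=(24−22)−0=2

b_3=2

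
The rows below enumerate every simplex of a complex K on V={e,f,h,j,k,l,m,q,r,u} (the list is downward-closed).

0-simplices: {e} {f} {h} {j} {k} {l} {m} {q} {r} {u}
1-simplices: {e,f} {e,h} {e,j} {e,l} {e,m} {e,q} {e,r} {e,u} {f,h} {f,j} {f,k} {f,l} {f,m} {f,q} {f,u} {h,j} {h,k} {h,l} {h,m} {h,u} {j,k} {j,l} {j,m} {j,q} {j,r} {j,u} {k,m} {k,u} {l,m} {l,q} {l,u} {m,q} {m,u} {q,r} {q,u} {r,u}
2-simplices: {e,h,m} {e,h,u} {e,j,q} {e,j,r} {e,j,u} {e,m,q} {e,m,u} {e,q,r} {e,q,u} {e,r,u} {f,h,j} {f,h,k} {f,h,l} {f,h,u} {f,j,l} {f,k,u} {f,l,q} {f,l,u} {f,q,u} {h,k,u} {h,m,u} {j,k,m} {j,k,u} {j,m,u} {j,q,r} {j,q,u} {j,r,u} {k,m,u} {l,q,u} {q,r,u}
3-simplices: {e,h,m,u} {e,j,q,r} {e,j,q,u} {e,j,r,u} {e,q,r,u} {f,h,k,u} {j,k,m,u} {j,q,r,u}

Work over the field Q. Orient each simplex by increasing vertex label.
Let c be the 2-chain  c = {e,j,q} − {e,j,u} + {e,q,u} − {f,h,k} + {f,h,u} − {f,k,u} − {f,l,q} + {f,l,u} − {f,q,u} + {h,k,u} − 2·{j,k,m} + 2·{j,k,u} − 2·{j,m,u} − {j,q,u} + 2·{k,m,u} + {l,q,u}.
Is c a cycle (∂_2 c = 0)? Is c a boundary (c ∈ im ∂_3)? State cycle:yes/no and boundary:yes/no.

n_0=10 n_1=36 n_2=30 n_3=8  [Q]
∂1: piv[ef,eh,ej,el,em,eq,er,eu,fk] rk=9  ker:fh,fj,fl,fm,fq,fu,hj,hk,hl,hm,hu,jk,jl,jm,jq,jr,ju,km,ku,lm,lq,lu,mq,mu,qr,qu,ru
∂2: piv[ehm,ehu,ejq,ejr,eju,emq,emu,eqr,equ,eru,fhj,fhk,fhl,fhu,fjl,fku,flq,flu,fqu,jkm,jku,jmu] rk=22  ker:hku,hmu,jqr,jqu,jru,kmu,lqu,qru
∂3: piv[ehmu,ejqr,ejqu,ejru,eqru,fhku,jkmu] rk=7  ker:jqru
∂2c = 0
c vs im∂3: residual ≠ 0 ⇒ not boundary

cycle:yes boundary:no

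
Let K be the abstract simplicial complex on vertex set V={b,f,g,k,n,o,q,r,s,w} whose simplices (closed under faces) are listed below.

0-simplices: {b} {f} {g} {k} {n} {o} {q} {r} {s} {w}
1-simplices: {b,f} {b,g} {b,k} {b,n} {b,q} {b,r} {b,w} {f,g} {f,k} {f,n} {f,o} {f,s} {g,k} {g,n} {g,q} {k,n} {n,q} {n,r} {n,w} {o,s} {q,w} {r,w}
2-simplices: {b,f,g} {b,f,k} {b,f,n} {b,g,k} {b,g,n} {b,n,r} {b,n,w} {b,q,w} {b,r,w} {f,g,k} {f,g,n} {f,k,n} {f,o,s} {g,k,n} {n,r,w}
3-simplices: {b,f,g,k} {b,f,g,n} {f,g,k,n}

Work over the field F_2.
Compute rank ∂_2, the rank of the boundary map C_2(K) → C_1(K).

rank∂_2=11

n_0=10 n_1=22 n_2=15 n_3=3  [Z2]
∂1: piv[bf,bg,bk,bn,bq,br,bw,fo,fs] rk=9  ker:fg,fk,fn,gk,gn,gq,kn,nq,nr,nw,os,qw,rw
∂2: piv[bfg,bfk,bfn,bgk,bgn,bnr,bnw,bqw,brw,fkn,fos] rk=11  ker:fgk,fgn,gkn,nrw
∂3: piv[bfgk,bfgn,fgkn] rk=3
rk∂_2=11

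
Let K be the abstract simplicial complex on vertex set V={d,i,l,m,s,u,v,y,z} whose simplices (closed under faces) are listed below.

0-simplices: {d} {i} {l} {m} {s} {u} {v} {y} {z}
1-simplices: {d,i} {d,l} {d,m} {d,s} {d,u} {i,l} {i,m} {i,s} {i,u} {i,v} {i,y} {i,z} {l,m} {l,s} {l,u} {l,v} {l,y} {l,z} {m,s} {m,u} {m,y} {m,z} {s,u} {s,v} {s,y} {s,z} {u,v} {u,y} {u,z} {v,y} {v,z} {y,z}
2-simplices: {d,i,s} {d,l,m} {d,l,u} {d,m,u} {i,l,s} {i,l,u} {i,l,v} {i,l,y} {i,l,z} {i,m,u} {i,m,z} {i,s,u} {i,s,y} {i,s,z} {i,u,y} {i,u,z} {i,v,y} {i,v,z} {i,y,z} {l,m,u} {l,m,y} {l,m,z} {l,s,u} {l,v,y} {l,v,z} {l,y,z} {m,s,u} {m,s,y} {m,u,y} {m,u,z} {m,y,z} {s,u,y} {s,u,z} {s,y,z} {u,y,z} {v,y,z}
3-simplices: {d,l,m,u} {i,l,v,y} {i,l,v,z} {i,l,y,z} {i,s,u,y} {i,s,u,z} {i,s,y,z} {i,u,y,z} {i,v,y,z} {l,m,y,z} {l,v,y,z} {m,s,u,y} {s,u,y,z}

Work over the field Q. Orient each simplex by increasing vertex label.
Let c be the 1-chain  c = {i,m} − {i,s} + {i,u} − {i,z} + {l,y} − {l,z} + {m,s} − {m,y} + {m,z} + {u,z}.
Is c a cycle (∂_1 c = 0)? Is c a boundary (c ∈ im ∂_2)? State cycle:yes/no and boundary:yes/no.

cycle:yes boundary:yes

n_0=9 n_1=32 n_2=36 n_3=13  [Q]
∂1: piv[di,dl,dm,ds,du,iv,iy,iz] rk=8  ker:il,im,is,iu,lm,ls,lu,lv,ly,lz,ms,mu,my,mz,su,sv,sy,sz,uv,uy,uz,vy,vz,yz
∂2: piv[dis,dlm,dlu,dmu,ils,ilu,ilv,ily,ilz,imu,imz,isu,isy,isz,iuy,iuz,ivy,ivz,iyz,lmy,msu] rk=21  ker:lmu,lmz,lsu,lvy,lvz,lyz,msy,muy,muz,myz,suy,suz,syz,uyz,vyz
∂3: piv[dlmu,ilvy,ilvz,ilyz,isuy,isuz,isyz,iuyz,ivyz,lmyz,msuy] rk=11  ker:lvyz,suyz
∂1c = 0
c vs im∂2: reduces to 0 ⇒ boundary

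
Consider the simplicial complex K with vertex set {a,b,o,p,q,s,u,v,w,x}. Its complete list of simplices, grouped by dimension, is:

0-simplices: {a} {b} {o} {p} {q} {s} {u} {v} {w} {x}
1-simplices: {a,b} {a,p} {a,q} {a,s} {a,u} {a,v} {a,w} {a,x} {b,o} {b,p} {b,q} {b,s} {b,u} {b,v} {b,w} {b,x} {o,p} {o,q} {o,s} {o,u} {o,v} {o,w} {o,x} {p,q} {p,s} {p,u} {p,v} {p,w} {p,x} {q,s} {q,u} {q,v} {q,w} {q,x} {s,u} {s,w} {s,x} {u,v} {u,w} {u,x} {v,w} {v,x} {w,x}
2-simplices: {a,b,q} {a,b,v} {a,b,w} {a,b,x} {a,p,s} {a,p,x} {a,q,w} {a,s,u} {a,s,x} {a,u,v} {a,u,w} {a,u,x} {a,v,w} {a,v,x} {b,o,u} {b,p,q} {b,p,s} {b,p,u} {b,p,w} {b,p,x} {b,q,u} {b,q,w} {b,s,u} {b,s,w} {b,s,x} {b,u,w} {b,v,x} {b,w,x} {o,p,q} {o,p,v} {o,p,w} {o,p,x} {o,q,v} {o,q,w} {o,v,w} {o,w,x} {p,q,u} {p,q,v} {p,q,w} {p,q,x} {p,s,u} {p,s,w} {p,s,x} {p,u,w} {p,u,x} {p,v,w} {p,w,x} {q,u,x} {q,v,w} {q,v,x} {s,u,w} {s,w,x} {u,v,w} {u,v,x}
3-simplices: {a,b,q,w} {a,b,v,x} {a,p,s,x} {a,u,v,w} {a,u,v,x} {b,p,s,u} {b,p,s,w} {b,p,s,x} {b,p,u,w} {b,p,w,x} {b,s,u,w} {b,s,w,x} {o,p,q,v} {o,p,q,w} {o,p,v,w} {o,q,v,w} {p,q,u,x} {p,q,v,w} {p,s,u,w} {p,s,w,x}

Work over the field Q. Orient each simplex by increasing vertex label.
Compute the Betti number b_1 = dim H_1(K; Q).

n_0=10 n_1=43 n_2=54 n_3=20  [Q]
∂1: piv[ab,ap,aq,as,au,av,aw,ax,bo] rk=9  ker:bp,bq,bs,bu,bv,bw,bx,op,oq,os,ou,ov,ow,ox,pq,ps,pu,pv,pw,px,qs,qu,qv,qw,qx,su,sw,sx,uv,uw,ux,vw,vx,wx
∂2: piv[abq,abv,abw,abx,aps,apx,aqw,asu,asx,auv,auw,aux,avw,avx,bou,bpq,bps,bpu,bpw,bpx,bqu,bsu,bsw,bwx,opq,opv,opw,opx,oqv,ovw,pqx] rk=31  ker:bqw,bsx,buw,bvx,oqw,owx,pqu,pqv,pqw,psu,psw,psx,puw,pux,pvw,pwx,qux,qvw,qvx,suw,swx,uvw,uvx
∂3: piv[abqw,abvx,apsx,auvw,auvx,bpsu,bpsw,bpsx,bpuw,bpwx,bsuw,bswx,opqv,opqw,opvw,oqvw,pqux] rk=17  ker:pqvw,psuw,pswx
b_1=(43−9)−31=3

b_1=3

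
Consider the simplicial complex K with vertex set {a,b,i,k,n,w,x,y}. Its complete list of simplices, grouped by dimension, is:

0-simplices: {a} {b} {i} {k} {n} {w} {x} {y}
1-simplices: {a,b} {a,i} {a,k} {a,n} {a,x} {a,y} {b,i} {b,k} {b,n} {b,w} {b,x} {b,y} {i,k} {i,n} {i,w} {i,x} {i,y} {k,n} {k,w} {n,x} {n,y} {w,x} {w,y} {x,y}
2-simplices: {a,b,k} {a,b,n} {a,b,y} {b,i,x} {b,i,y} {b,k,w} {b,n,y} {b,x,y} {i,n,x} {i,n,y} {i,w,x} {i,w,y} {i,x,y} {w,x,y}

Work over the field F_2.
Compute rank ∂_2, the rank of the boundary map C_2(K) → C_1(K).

rank∂_2=12

n_0=8 n_1=24 n_2=14  [Z2]
∂1: piv[ab,ai,ak,an,ax,ay,bw] rk=7  ker:bi,bk,bn,bx,by,ik,in,iw,ix,iy,kn,kw,nx,ny,wx,wy,xy
∂2: piv[abk,abn,aby,bix,biy,bkw,bny,bxy,inx,iny,iwx,iwy] rk=12  ker:ixy,wxy
rk∂_2=12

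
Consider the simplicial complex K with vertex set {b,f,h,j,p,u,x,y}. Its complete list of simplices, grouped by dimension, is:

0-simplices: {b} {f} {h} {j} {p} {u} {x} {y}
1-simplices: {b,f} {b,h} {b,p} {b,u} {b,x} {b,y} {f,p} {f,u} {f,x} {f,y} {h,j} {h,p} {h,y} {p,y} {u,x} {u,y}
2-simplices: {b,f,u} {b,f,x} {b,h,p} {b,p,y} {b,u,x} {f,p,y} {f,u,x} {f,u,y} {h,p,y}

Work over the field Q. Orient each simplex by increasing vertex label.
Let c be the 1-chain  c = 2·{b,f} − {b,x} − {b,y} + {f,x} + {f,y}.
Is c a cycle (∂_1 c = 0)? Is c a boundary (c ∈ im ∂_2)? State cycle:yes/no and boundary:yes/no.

n_0=8 n_1=16 n_2=9  [Q]
∂1: piv[bf,bh,bp,bu,bx,by,hj] rk=7  ker:fp,fu,fx,fy,hp,hy,py,ux,uy
∂2: piv[bfu,bfx,bhp,bpy,bux,fpy,fuy,hpy] rk=8  ker:fux
∂1c = 0
c vs im∂2: residual ≠ 0 ⇒ not boundary

cycle:yes boundary:no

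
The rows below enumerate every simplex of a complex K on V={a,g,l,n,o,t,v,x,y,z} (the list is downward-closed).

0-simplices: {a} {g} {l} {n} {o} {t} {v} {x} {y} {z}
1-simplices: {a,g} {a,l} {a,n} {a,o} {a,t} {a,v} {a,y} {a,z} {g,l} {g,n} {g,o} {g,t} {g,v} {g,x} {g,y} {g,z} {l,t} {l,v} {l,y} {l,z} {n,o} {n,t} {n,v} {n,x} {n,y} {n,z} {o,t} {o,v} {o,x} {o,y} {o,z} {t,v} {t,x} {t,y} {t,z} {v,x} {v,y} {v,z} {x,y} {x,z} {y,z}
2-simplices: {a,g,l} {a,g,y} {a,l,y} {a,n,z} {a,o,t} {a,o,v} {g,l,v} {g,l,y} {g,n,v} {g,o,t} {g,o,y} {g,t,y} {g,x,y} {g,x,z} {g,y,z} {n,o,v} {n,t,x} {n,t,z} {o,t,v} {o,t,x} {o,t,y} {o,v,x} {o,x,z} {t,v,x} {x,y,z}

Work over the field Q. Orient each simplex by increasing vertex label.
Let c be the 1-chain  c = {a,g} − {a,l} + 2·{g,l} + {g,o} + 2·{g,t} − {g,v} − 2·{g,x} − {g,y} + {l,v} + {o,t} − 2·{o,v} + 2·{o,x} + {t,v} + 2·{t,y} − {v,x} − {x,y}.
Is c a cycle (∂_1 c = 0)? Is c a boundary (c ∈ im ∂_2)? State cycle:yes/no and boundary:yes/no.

n_0=10 n_1=41 n_2=25  [Q]
∂1: piv[ag,al,an,ao,at,av,ay,az,gx] rk=9  ker:gl,gn,go,gt,gv,gy,gz,lt,lv,ly,lz,no,nt,nv,nx,ny,nz,ot,ov,ox,oy,oz,tv,tx,ty,tz,vx,vy,vz,xy,xz,yz
∂2: piv[agl,agy,aly,anz,aot,aov,glv,gnv,got,goy,gty,gxy,gxz,gyz,nov,ntx,ntz,otv,otx,ovx,oxz] rk=21  ker:gly,oty,tvx,xyz
∂1c = 0
c vs im∂2: residual ≠ 0 ⇒ not boundary

cycle:yes boundary:no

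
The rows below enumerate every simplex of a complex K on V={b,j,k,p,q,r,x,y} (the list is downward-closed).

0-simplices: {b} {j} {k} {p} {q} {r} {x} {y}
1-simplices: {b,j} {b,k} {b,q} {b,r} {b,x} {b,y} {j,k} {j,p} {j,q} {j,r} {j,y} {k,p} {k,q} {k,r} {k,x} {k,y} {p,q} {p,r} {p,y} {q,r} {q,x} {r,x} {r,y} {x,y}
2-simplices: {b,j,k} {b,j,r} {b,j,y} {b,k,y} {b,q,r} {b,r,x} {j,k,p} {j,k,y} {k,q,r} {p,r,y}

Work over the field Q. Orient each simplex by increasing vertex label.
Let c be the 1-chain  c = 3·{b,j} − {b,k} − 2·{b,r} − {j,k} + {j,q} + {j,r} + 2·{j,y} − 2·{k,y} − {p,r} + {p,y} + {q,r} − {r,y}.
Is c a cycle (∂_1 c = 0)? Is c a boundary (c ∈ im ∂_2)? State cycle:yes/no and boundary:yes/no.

cycle:yes boundary:no

n_0=8 n_1=24 n_2=10  [Q]
∂1: piv[bj,bk,bq,br,bx,by,jp] rk=7  ker:jk,jq,jr,jy,kp,kq,kr,kx,ky,pq,pr,py,qr,qx,rx,ry,xy
∂2: piv[bjk,bjr,bjy,bky,bqr,brx,jkp,kqr,pry] rk=9  ker:jky
∂1c = 0
c vs im∂2: residual ≠ 0 ⇒ not boundary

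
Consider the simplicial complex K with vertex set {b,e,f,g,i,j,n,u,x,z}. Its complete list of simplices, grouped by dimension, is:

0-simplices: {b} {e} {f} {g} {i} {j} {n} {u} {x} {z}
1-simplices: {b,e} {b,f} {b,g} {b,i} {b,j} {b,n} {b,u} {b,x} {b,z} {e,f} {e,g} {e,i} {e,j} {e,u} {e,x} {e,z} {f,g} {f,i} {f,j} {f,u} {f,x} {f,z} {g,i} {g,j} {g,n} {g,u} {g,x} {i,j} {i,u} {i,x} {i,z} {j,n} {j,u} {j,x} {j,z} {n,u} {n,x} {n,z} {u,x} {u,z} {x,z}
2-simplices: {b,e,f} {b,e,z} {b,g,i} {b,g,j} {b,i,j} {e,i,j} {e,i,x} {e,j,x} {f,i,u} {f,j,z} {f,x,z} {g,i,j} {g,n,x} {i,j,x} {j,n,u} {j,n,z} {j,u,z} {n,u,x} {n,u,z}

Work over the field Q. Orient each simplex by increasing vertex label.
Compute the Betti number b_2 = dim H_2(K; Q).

n_0=10 n_1=41 n_2=19  [Q]
∂1: piv[be,bf,bg,bi,bj,bn,bu,bx,bz] rk=9  ker:ef,eg,ei,ej,eu,ex,ez,fg,fi,fj,fu,fx,fz,gi,gj,gn,gu,gx,ij,iu,ix,iz,jn,ju,jx,jz,nu,nx,nz,ux,uz,xz
∂2: piv[bef,bez,bgi,bgj,bij,eij,eix,ejx,fiu,fjz,fxz,gnx,jnu,jnz,juz,nux] rk=16  ker:gij,ijx,nuz
b_2=(19−16)−0=3

b_2=3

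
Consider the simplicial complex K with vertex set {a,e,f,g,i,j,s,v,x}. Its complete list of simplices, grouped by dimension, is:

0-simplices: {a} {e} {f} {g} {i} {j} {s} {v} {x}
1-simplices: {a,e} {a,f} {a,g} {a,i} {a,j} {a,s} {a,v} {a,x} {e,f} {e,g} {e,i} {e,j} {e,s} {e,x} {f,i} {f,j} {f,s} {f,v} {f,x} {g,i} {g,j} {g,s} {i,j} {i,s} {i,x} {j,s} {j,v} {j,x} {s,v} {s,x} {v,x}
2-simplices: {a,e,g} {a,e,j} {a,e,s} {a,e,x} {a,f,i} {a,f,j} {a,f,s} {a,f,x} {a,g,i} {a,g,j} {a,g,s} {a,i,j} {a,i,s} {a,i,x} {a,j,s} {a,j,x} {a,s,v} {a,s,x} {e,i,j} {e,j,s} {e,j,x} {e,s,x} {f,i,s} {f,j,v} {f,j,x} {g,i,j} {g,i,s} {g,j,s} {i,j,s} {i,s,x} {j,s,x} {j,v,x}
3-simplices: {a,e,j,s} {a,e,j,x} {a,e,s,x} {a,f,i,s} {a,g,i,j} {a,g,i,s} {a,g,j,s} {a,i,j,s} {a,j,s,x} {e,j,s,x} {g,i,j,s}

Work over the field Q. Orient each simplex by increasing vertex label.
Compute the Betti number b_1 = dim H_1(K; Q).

b_1=2

n_0=9 n_1=31 n_2=32 n_3=11  [Q]
∂1: piv[ae,af,ag,ai,aj,as,av,ax] rk=8  ker:ef,eg,ei,ej,es,ex,fi,fj,fs,fv,fx,gi,gj,gs,ij,is,ix,js,jv,jx,sv,sx,vx
∂2: piv[aeg,aej,aes,aex,afi,afj,afs,afx,agi,agj,ags,aij,ais,aix,ajs,ajx,asv,asx,eij,fjv,jvx] rk=21  ker:ejs,ejx,esx,fis,fjx,gij,gis,gjs,ijs,isx,jsx
∂3: piv[aejs,aejx,aesx,afis,agij,agis,agjs,aijs,ajsx] rk=9  ker:ejsx,gijs
b_1=(31−8)−21=2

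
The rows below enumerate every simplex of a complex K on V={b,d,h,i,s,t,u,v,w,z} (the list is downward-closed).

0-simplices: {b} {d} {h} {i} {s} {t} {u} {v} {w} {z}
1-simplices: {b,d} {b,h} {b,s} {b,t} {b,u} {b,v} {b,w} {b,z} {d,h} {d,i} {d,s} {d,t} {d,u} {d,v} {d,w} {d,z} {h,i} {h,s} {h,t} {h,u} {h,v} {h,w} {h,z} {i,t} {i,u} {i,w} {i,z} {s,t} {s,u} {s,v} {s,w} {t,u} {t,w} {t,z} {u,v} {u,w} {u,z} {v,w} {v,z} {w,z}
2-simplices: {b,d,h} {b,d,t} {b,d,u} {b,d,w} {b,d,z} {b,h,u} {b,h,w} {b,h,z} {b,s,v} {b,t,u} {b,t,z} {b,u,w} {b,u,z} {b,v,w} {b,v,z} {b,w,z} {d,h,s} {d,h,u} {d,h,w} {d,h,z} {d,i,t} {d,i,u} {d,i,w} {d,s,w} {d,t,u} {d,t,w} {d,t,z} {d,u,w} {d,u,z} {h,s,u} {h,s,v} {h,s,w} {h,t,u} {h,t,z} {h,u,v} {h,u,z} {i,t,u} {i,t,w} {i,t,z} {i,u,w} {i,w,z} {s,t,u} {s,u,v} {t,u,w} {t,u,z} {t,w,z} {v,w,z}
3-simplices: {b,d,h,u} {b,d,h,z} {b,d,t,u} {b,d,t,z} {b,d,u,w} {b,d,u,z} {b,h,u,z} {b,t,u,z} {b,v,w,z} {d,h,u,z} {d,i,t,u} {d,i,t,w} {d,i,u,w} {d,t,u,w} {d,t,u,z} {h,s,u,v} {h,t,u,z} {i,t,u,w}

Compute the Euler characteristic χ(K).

χ(K)=-1

n_0=10 n_1=40 n_2=47 n_3=18
χ=+10−40+47−18=-1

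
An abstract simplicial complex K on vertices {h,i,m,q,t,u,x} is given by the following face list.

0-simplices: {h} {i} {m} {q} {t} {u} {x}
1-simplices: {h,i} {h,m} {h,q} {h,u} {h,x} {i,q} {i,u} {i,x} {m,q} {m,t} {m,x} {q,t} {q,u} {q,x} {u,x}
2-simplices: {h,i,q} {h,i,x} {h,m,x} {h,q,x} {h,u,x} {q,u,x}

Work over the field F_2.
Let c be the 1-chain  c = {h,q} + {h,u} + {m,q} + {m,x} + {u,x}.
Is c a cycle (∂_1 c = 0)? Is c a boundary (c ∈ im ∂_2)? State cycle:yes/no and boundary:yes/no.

n_0=7 n_1=15 n_2=6  [Z2]
∂1: piv[hi,hm,hq,hu,hx,mt] rk=6  ker:iq,iu,ix,mq,mx,qt,qu,qx,ux
∂2: piv[hiq,hix,hmx,hqx,hux,qux] rk=6
∂1c = 0
c vs im∂2: residual ≠ 0 ⇒ not boundary

cycle:yes boundary:no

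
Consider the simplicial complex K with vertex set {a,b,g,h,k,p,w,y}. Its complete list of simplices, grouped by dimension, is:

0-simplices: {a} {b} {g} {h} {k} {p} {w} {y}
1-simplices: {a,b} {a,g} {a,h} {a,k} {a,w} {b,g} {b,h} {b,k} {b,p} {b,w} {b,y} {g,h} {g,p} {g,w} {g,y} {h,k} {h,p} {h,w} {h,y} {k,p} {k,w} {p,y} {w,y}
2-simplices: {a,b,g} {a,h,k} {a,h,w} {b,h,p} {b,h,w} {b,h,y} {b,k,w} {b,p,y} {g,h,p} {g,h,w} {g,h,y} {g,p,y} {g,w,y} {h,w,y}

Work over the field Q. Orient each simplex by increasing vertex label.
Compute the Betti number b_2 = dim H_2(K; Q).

b_2=2

n_0=8 n_1=23 n_2=14  [Q]
∂1: piv[ab,ag,ah,ak,aw,bp,by] rk=7  ker:bg,bh,bk,bw,gh,gp,gw,gy,hk,hp,hw,hy,kp,kw,py,wy
∂2: piv[abg,ahk,ahw,bhp,bhw,bhy,bkw,bpy,ghp,ghw,ghy,gwy] rk=12  ker:gpy,hwy
b_2=(14−12)−0=2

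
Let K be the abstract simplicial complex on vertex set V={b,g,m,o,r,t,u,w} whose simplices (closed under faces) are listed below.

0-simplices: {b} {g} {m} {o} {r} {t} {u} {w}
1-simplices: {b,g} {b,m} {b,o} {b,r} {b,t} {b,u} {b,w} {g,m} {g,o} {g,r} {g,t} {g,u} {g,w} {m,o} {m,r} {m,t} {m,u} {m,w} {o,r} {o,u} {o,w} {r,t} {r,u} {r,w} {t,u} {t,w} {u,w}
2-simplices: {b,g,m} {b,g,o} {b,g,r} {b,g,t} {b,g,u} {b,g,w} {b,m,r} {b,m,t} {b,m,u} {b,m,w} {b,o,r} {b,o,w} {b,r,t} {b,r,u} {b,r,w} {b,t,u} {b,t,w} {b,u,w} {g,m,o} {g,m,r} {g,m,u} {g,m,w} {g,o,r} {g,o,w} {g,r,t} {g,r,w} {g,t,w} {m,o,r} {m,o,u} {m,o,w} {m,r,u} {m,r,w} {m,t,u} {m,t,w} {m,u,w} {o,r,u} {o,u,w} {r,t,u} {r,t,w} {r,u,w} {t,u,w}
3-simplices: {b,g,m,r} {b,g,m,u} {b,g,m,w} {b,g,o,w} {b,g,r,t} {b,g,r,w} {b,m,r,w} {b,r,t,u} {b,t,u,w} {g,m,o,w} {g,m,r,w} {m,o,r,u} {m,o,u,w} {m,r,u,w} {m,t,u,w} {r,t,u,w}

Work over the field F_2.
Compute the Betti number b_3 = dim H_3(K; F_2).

b_3=1

n_0=8 n_1=27 n_2=41 n_3=16  [Z2]
∂1: piv[bg,bm,bo,br,bt,bu,bw] rk=7  ker:gm,go,gr,gt,gu,gw,mo,mr,mt,mu,mw,or,ou,ow,rt,ru,rw,tu,tw,uw
∂2: piv[bgm,bgo,bgr,bgt,bgu,bgw,bmr,bmt,bmu,bmw,bor,bow,brt,bru,brw,btu,btw,buw,gmo,mou] rk=20  ker:gmr,gmu,gmw,gor,gow,grt,grw,gtw,mor,mow,mru,mrw,mtu,mtw,muw,oru,ouw,rtu,rtw,ruw,tuw
∂3: piv[bgmr,bgmu,bgmw,bgow,bgrt,bgrw,bmrw,brtu,btuw,gmow,moru,mouw,mruw,mtuw,rtuw] rk=15  ker:gmrw
b_3=(16−15)−0=1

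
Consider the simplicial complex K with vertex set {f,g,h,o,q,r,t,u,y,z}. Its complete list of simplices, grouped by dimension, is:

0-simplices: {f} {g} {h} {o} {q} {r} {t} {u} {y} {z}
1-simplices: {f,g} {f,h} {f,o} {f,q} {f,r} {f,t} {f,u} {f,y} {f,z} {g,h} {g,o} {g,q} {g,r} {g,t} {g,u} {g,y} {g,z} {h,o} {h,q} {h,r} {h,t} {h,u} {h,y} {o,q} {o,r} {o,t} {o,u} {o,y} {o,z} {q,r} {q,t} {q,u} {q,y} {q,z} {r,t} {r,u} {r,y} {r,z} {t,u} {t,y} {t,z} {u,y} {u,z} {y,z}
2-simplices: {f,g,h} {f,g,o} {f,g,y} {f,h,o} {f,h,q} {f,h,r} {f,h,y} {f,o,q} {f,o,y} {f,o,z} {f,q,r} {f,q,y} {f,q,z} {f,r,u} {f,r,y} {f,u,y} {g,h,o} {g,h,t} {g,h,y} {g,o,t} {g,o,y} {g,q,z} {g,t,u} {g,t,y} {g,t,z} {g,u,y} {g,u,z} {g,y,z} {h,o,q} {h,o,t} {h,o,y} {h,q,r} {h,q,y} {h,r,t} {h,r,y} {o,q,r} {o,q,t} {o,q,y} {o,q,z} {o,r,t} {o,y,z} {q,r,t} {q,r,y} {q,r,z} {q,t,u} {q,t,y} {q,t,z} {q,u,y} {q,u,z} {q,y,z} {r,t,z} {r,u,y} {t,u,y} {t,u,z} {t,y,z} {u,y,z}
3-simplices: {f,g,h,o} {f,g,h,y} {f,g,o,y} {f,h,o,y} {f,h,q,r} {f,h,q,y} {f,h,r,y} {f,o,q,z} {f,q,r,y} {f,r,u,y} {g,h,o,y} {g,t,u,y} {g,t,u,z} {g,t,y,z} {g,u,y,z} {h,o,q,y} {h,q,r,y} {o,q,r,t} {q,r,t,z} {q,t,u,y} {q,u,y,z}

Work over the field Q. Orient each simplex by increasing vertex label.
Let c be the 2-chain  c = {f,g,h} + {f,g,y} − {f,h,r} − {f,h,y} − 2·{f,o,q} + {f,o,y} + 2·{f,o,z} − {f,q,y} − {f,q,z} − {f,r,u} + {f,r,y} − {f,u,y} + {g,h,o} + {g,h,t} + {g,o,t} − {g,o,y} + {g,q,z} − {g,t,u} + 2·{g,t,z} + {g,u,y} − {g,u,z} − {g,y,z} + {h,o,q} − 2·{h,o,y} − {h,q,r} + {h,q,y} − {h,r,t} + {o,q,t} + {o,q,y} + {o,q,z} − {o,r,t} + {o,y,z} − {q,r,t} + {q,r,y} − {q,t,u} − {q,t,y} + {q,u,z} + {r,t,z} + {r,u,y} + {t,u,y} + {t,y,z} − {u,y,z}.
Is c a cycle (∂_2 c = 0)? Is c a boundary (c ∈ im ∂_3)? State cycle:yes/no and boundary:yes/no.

cycle:no boundary:no

n_0=10 n_1=44 n_2=56 n_3=21  [Q]
∂1: piv[fg,fh,fo,fq,fr,ft,fu,fy,fz] rk=9  ker:gh,go,gq,gr,gt,gu,gy,gz,ho,hq,hr,ht,hu,hy,oq,or,ot,ou,oy,oz,qr,qt,qu,qy,qz,rt,ru,ry,rz,tu,ty,tz,uy,uz,yz
∂2: piv[fgh,fgo,fgy,fho,fhq,fhr,fhy,foq,foy,foz,fqr,fqy,fqz,fru,fry,fuy,ght,got,gqz,gtu,gty,gtz,guy,guz,gyz,hrt,oqr,oqt,oyz,qrz,qtu] rk=31  ker:gho,ghy,goy,hoq,hot,hoy,hqr,hqy,hry,oqy,oqz,ort,qrt,qry,qty,qtz,quy,quz,qyz,rtz,ruy,tuy,tuz,tyz,uyz
∂3: piv[fgho,fghy,fgoy,fhoy,fhqr,fhqy,fhry,foqz,fqry,fruy,gtuy,gtuz,gtyz,guyz,hoqy,oqrt,qrtz,qtuy,quyz] rk=19  ker:ghoy,hqry
∂2c = 2·{f,g} − 3·{f,h} + {f,o} + {f,r} − {f,z} + 3·{g,h} − {g,o} + {g,q} − {g,t} + {g,u} − {g,z} − {h,q} − {h,r} + 2·{h,t} + 2·{o,q} − {o,r} + {o,t} − 2·{o,y} − {q,r} + 2·{q,u} + {q,y} − 2·{r,t} + {r,y} − {r,z} − {t,u} − {t,y} + 2·{t,z} + {u,y} + {u,z}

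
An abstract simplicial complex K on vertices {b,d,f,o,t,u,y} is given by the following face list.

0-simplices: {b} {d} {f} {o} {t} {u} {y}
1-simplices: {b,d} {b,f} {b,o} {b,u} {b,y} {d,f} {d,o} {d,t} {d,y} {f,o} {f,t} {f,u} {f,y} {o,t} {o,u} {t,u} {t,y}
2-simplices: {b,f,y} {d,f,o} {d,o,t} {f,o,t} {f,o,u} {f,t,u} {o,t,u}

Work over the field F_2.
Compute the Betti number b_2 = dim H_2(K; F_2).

n_0=7 n_1=17 n_2=7  [Z2]
∂1: piv[bd,bf,bo,bu,by,dt] rk=6  ker:df,do,dy,fo,ft,fu,fy,ot,ou,tu,ty
∂2: piv[bfy,dfo,dot,fot,fou,ftu] rk=6  ker:otu
b_2=(7−6)−0=1

b_2=1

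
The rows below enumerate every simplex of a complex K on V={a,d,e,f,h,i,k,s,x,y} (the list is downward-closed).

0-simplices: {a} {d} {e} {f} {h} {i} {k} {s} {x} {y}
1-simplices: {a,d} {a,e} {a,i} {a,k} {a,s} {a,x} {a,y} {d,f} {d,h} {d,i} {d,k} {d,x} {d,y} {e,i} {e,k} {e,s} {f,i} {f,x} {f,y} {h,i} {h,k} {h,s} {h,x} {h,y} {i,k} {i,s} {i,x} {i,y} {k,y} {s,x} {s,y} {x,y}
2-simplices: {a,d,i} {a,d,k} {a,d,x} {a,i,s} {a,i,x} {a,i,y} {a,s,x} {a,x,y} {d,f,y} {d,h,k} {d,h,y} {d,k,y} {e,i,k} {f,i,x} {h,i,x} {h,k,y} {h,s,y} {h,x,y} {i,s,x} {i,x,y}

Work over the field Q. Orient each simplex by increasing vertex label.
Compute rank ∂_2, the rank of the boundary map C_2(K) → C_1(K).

rank∂_2=17

n_0=10 n_1=32 n_2=20  [Q]
∂1: piv[ad,ae,ai,ak,as,ax,ay,df,dh] rk=9  ker:di,dk,dx,dy,ei,ek,es,fi,fx,fy,hi,hk,hs,hx,hy,ik,is,ix,iy,ky,sx,sy,xy
∂2: piv[adi,adk,adx,ais,aix,aiy,asx,axy,dfy,dhk,dhy,dky,eik,fix,hix,hsy,hxy] rk=17  ker:hky,isx,ixy
rk∂_2=17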